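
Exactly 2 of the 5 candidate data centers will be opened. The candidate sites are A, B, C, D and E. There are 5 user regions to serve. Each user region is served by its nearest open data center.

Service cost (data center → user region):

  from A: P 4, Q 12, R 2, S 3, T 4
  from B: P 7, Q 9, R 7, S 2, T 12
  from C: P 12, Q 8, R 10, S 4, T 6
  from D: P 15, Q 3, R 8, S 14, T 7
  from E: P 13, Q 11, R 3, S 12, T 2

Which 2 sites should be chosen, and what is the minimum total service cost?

Choose A and D; total service cost 16.

With exactly 2 open, each user region uses its cheapest among the chosen.
{A, D}: P→A 4, Q→D 3, R→A 2, S→A 3, T→A 4. Service cost 16.
{A, B}: service cost 21
{A, C}: service cost 21
Among all 10 size-2 choices, {A, D} is lowest.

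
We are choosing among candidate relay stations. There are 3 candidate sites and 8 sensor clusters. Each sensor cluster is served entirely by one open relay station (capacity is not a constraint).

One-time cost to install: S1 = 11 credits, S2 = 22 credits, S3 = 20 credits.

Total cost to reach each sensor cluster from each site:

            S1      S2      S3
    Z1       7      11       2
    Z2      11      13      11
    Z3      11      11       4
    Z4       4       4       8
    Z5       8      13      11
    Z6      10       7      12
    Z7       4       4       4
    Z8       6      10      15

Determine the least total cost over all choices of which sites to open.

Minimum total cost: 72

For any fixed open set, each sensor cluster goes to its cheapest open site; total = fixed + service.
{S1}: Z1→S1 7, Z2→S1 11, Z3→S1 11, Z4→S1 4, Z5→S1 8, Z6→S1 10, Z7→S1 4, Z8→S1 6. Service 61; fixed 11; total 72.
{S1, S3}: service 49 + fixed 31 = 80
{S3}: Z1→S3 2, Z2→S3 11, Z3→S3 4, Z4→S3 8, Z5→S3 11, Z6→S3 12, Z7→S3 4, Z8→S3 15. Service 67; fixed 20; total 87.
{S1, S2, S3}: service 46 + fixed 53 = 99
No other subset beats 72.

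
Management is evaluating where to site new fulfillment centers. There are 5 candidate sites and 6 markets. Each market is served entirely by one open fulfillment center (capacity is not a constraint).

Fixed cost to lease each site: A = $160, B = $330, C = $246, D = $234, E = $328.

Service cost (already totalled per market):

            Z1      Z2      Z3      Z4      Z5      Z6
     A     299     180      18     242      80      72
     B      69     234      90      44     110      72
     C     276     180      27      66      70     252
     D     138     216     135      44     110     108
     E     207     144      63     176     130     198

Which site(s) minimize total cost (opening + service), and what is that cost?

Open A and D; minimum total cost 926.

For any fixed open set, each market goes to its cheapest open site; total = fixed + service.
{A, D}: Z1→D 138, Z2→A 180, Z3→A 18, Z4→D 44, Z5→A 80, Z6→A 72. Service 532; fixed 394; total 926.
{B}: service 619 + fixed 330 = 949
{A, B}: Z1→B 69, Z2→A 180, Z3→A 18, Z4→B 44, Z5→A 80, Z6→A 72. Service 463; fixed 490; total 953.
{A, B, C, D, E}: service 417 + fixed 1298 = 1715
No other subset beats 926.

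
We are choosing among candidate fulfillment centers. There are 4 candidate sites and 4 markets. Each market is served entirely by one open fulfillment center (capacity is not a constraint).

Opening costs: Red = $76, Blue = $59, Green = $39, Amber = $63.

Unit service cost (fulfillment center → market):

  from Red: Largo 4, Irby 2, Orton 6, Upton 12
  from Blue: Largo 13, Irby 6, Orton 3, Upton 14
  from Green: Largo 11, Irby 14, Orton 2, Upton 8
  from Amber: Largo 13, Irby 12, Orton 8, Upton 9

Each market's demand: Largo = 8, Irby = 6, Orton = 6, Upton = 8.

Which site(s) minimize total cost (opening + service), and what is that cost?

Open Red and Green; minimum total cost 235.

For any fixed open set, each market goes to its cheapest open site; total = fixed + service.
{Red, Green}: Largo→Red 4·8=32, Irby→Red 2·6=12, Orton→Green 2·6=12, Upton→Green 8·8=64. Service 120; fixed 115; total 235.
{Red}: service 176 + fixed 76 = 252
{Green}: Largo→Green 11·8=88, Irby→Green 14·6=84, Orton→Green 2·6=12, Upton→Green 8·8=64. Service 248; fixed 39; total 287.
{Red, Blue, Green, Amber}: Largo→Red 4·8=32, Irby→Red 2·6=12, Orton→Green 2·6=12, Upton→Green 8·8=64. Service 120; fixed 237; total 357.
No other subset beats 235.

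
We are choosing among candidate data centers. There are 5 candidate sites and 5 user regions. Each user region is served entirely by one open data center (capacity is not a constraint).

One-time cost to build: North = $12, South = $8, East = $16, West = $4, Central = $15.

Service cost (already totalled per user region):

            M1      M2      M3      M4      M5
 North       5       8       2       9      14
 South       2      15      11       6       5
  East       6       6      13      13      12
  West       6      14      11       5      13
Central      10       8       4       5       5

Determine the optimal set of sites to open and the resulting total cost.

Open North and South; minimum total cost 43.

For any fixed open set, each user region goes to its cheapest open site; total = fixed + service.
{North, South}: M1→South 2, M2→North 8, M3→North 2, M4→South 6, M5→South 5. Service 23; fixed 20; total 43.
{North, South, West}: service 22 + fixed 24 = 46
{South}: service 39 + fixed 8 = 47
{North, South, East, West, Central}: service 20 + fixed 55 = 75
No other subset beats 43.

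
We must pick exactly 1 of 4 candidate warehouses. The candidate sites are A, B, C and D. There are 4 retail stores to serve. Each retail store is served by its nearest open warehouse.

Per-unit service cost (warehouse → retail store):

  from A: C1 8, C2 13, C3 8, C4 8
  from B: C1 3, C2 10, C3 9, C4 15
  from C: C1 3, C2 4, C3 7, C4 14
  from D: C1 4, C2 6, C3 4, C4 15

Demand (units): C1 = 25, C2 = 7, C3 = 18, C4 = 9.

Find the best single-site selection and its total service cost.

With exactly 1 open, each retail store uses its cheapest among the chosen.
{D}: C1→D 4·25=100, C2→D 6·7=42, C3→D 4·18=72, C4→D 15·9=135. Service cost 349.
{C}: service cost 355
{B}: service cost 442
Among all 4 size-1 choices, {D} is lowest.

Choose D only; total service cost 349.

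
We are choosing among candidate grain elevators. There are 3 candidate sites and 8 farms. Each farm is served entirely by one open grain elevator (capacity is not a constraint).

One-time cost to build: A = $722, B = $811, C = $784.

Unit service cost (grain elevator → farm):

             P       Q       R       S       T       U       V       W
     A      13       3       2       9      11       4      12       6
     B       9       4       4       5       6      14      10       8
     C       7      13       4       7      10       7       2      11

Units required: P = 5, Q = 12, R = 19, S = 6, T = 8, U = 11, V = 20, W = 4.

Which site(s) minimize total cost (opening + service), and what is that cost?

For any fixed open set, each farm goes to its cheapest open site; total = fixed + service.
{A}: P→A 13·5=65, Q→A 3·12=36, R→A 2·19=38, S→A 9·6=54, T→A 11·8=88, U→A 4·11=44, V→A 12·20=240, W→A 6·4=24. Service 589; fixed 722; total 1311.
{C}: P→C 7·5=35, Q→C 13·12=156, R→C 4·19=76, S→C 7·6=42, T→C 10·8=80, U→C 7·11=77, V→C 2·20=40, W→C 11·4=44. Service 550; fixed 784; total 1334.
{B}: P→B 9·5=45, Q→B 4·12=48, R→B 4·19=76, S→B 5·6=30, T→B 6·8=48, U→B 14·11=154, V→B 10·20=200, W→B 8·4=32. Service 633; fixed 811; total 1444.
{A, B, C}: service 295 + fixed 2317 = 2612
No other subset beats 1311.

Open A only; minimum total cost 1311.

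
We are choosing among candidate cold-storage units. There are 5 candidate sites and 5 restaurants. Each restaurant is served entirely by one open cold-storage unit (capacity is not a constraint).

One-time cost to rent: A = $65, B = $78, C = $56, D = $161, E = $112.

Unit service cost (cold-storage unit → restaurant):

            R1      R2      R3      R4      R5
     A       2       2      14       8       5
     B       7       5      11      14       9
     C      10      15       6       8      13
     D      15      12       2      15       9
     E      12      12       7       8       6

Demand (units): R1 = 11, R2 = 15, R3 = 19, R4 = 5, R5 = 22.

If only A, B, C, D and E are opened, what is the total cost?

Total cost: 712

Each restaurant is assigned to its cheapest site among the open ones.
{A, B, C, D, E}: R1→A 2·11=22, R2→A 2·15=30, R3→D 2·19=38, R4→A 8·5=40, R5→A 5·22=110. Service 240; fixed 472; total 712.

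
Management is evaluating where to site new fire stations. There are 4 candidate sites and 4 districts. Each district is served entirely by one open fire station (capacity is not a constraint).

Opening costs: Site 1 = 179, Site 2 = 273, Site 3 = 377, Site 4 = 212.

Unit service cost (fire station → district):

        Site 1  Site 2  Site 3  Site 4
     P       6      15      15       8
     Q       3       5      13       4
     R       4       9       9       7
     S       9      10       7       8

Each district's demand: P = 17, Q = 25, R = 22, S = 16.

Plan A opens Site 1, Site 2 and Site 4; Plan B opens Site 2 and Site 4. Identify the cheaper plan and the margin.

Plan B is cheaper by 54.

Plan A: {Site 1, Site 2, Site 4}: P→Site 1 6·17=102, Q→Site 1 3·25=75, R→Site 1 4·22=88, S→Site 4 8·16=128. Service 393; fixed 664; total 1057.
Plan B: {Site 2, Site 4}: P→Site 4 8·17=136, Q→Site 4 4·25=100, R→Site 4 7·22=154, S→Site 4 8·16=128. Service 518; fixed 485; total 1003.
Difference: |1057 − 1003| = 54.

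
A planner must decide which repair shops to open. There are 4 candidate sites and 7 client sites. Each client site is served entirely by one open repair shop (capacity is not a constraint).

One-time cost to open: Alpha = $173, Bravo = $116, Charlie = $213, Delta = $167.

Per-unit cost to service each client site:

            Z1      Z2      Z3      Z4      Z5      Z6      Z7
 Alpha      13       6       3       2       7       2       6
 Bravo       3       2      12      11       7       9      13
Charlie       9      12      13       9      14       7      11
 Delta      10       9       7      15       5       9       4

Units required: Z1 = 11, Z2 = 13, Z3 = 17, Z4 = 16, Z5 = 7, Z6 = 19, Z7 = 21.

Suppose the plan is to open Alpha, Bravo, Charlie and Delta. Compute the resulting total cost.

Each client site is assigned to its cheapest site among the open ones.
{Alpha, Bravo, Charlie, Delta}: Z1→Bravo 3·11=33, Z2→Bravo 2·13=26, Z3→Alpha 3·17=51, Z4→Alpha 2·16=32, Z5→Delta 5·7=35, Z6→Alpha 2·19=38, Z7→Delta 4·21=84. Service 299; fixed 669; total 968.

Total cost: 968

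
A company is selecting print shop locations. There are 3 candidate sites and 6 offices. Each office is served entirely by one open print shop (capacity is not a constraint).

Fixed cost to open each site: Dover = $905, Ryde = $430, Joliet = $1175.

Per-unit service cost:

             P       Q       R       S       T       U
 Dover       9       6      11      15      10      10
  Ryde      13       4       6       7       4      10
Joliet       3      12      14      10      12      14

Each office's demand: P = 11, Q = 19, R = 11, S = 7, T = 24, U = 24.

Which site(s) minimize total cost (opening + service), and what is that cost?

For any fixed open set, each office goes to its cheapest open site; total = fixed + service.
{Ryde}: P→Ryde 13·11=143, Q→Ryde 4·19=76, R→Ryde 6·11=66, S→Ryde 7·7=49, T→Ryde 4·24=96, U→Ryde 10·24=240. Service 670; fixed 430; total 1100.
{Dover}: P→Dover 9·11=99, Q→Dover 6·19=114, R→Dover 11·11=121, S→Dover 15·7=105, T→Dover 10·24=240, U→Dover 10·24=240. Service 919; fixed 905; total 1824.
{Dover, Ryde}: service 626 + fixed 1335 = 1961
{Dover, Ryde, Joliet}: P→Joliet 3·11=33, Q→Ryde 4·19=76, R→Ryde 6·11=66, S→Ryde 7·7=49, T→Ryde 4·24=96, U→Dover 10·24=240. Service 560; fixed 2510; total 3070.
No other subset beats 1100.

Open Ryde only; minimum total cost 1100.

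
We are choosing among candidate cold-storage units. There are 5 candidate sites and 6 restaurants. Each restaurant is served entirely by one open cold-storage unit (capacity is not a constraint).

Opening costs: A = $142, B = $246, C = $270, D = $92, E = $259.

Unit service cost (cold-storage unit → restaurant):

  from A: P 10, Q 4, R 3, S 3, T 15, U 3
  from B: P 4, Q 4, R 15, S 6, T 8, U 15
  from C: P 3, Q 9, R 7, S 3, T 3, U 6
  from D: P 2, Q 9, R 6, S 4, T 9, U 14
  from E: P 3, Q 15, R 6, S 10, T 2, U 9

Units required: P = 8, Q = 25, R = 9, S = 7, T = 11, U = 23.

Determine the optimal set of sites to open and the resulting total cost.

Open A and D; minimum total cost 566.

For any fixed open set, each restaurant goes to its cheapest open site; total = fixed + service.
{A, D}: P→D 2·8=16, Q→A 4·25=100, R→A 3·9=27, S→A 3·7=21, T→D 9·11=99, U→A 3·23=69. Service 332; fixed 234; total 566.
{A}: P→A 10·8=80, Q→A 4·25=100, R→A 3·9=27, S→A 3·7=21, T→A 15·11=165, U→A 3·23=69. Service 462; fixed 142; total 604.
{A, E}: P→E 3·8=24, Q→A 4·25=100, R→A 3·9=27, S→A 3·7=21, T→E 2·11=22, U→A 3·23=69. Service 263; fixed 401; total 664.
{A, B, C, D, E}: service 255 + fixed 1009 = 1264
No other subset beats 566.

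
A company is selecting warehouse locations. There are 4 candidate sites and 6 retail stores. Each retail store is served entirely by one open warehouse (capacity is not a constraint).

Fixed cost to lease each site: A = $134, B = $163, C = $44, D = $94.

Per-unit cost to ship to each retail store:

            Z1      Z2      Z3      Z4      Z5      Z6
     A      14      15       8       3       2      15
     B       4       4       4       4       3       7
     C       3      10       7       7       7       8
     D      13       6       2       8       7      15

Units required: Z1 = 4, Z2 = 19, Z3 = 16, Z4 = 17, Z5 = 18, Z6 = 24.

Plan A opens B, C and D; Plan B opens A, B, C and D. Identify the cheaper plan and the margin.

Plan A is cheaper by 99.

Plan A: {B, C, D}: Z1→C 3·4=12, Z2→B 4·19=76, Z3→D 2·16=32, Z4→B 4·17=68, Z5→B 3·18=54, Z6→B 7·24=168. Service 410; fixed 301; total 711.
Plan B: {A, B, C, D}: Z1→C 3·4=12, Z2→B 4·19=76, Z3→D 2·16=32, Z4→A 3·17=51, Z5→A 2·18=36, Z6→B 7·24=168. Service 375; fixed 435; total 810.
Difference: |711 − 810| = 99.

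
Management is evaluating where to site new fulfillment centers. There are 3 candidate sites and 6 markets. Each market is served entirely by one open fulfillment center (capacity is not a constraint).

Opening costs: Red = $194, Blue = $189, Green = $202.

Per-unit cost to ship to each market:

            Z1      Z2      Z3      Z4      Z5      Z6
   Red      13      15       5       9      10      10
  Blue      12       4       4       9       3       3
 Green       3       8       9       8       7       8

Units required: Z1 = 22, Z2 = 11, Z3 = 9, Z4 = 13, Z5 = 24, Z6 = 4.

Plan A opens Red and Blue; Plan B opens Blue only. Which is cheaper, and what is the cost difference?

Plan A: {Red, Blue}: Z1→Blue 12·22=264, Z2→Blue 4·11=44, Z3→Blue 4·9=36, Z4→Red 9·13=117, Z5→Blue 3·24=72, Z6→Blue 3·4=12. Service 545; fixed 383; total 928.
Plan B: {Blue}: Z1→Blue 12·22=264, Z2→Blue 4·11=44, Z3→Blue 4·9=36, Z4→Blue 9·13=117, Z5→Blue 3·24=72, Z6→Blue 3·4=12. Service 545; fixed 189; total 734.
Difference: |928 − 734| = 194.

Plan B is cheaper by 194.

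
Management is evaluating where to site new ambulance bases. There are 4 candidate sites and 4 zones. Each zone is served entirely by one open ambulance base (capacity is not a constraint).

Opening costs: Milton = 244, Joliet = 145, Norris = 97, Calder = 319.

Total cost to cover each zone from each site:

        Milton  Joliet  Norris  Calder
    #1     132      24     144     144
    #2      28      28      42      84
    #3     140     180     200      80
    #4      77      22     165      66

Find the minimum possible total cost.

Minimum total cost: 399

For any fixed open set, each zone goes to its cheapest open site; total = fixed + service.
{Joliet}: #1→Joliet 24, #2→Joliet 28, #3→Joliet 180, #4→Joliet 22. Service 254; fixed 145; total 399.
{Joliet, Norris}: service 254 + fixed 242 = 496
{Milton, Joliet}: #1→Joliet 24, #2→Milton 28, #3→Milton 140, #4→Joliet 22. Service 214; fixed 389; total 603.
{Milton, Joliet, Norris, Calder}: #1→Joliet 24, #2→Milton 28, #3→Calder 80, #4→Joliet 22. Service 154; fixed 805; total 959.
(All 15 nonempty subsets were checked; Joliet only is lowest.)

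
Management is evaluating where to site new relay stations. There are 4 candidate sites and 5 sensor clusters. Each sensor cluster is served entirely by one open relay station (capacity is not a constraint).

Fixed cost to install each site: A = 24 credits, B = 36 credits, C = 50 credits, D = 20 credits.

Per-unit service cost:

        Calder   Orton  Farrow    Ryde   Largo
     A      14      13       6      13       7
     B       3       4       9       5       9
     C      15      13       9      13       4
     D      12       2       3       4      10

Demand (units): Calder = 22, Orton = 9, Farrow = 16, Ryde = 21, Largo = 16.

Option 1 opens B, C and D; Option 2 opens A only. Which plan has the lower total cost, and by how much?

Option 1 is cheaper by 544.

Option 1: {B, C, D}: Calder→B 3·22=66, Orton→D 2·9=18, Farrow→D 3·16=48, Ryde→D 4·21=84, Largo→C 4·16=64. Service 280; fixed 106; total 386.
Option 2: {A}: Calder→A 14·22=308, Orton→A 13·9=117, Farrow→A 6·16=96, Ryde→A 13·21=273, Largo→A 7·16=112. Service 906; fixed 24; total 930.
Difference: |386 − 930| = 544.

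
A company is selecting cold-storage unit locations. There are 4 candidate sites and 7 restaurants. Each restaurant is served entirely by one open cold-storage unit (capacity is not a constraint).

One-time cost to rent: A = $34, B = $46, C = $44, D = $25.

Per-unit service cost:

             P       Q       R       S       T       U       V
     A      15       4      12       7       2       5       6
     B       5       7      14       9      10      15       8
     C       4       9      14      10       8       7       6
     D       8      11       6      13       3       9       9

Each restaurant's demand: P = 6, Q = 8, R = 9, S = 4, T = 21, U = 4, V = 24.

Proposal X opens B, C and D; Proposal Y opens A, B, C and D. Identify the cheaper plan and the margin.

Proposal X: {B, C, D}: P→C 4·6=24, Q→B 7·8=56, R→D 6·9=54, S→B 9·4=36, T→D 3·21=63, U→C 7·4=28, V→C 6·24=144. Service 405; fixed 115; total 520.
Proposal Y: {A, B, C, D}: P→C 4·6=24, Q→A 4·8=32, R→D 6·9=54, S→A 7·4=28, T→A 2·21=42, U→A 5·4=20, V→A 6·24=144. Service 344; fixed 149; total 493.
Difference: |520 − 493| = 27.

Proposal Y is cheaper by 27.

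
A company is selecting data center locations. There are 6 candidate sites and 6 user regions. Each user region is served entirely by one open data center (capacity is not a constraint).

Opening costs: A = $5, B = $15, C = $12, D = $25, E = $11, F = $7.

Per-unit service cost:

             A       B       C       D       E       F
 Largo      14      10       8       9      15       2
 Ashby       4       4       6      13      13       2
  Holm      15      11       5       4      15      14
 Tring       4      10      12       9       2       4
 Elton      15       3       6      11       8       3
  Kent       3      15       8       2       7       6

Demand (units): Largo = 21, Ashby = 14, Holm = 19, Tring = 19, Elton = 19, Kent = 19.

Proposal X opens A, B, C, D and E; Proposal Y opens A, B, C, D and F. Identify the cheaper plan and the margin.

Proposal X: {A, B, C, D, E}: Largo→C 8·21=168, Ashby→A 4·14=56, Holm→D 4·19=76, Tring→E 2·19=38, Elton→B 3·19=57, Kent→D 2·19=38. Service 433; fixed 68; total 501.
Proposal Y: {A, B, C, D, F}: Largo→F 2·21=42, Ashby→F 2·14=28, Holm→D 4·19=76, Tring→A 4·19=76, Elton→B 3·19=57, Kent→D 2·19=38. Service 317; fixed 64; total 381.
Difference: |501 − 381| = 120.

Proposal Y is cheaper by 120.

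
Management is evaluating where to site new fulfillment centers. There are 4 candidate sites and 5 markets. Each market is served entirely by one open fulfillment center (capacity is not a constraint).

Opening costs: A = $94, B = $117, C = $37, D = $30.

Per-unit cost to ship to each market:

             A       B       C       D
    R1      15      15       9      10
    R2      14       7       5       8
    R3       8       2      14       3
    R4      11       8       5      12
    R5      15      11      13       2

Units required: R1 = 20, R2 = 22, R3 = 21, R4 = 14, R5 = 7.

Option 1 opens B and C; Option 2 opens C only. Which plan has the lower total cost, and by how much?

Option 1: {B, C}: R1→C 9·20=180, R2→C 5·22=110, R3→B 2·21=42, R4→C 5·14=70, R5→B 11·7=77. Service 479; fixed 154; total 633.
Option 2: {C}: R1→C 9·20=180, R2→C 5·22=110, R3→C 14·21=294, R4→C 5·14=70, R5→C 13·7=91. Service 745; fixed 37; total 782.
Difference: |633 − 782| = 149.

Option 1 is cheaper by 149.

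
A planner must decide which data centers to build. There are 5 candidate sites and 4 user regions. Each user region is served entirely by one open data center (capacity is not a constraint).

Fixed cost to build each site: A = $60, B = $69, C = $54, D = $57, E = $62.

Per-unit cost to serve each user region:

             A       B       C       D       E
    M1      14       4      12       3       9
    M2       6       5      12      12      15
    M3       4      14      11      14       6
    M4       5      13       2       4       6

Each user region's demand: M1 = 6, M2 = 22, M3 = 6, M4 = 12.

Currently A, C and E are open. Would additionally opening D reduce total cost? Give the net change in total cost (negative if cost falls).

No — net change +21 (cost rises by 21).

Current service cost with {A, C, E}: 234.
Adding D: each user region re-picks its cheapest; new service cost 198, saving 36.
Extra fixed cost: 57. Net change = 57 − 36 = 21.
(Totals: 410 → 431.)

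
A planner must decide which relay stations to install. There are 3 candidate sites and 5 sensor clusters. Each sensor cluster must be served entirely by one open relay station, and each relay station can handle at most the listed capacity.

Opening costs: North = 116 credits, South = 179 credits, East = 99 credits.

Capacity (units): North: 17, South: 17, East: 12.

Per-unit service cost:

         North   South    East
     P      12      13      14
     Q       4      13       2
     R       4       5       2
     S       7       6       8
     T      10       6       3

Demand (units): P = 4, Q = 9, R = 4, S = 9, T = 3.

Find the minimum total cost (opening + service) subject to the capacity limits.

Minimum total cost: 369

Open {North, East}: P→North 12·4=48, Q→East 2·9=18, R→North 4·4=16, S→North 7·9=63, T→East 3·3=9.
Loads: North carries 17/17, East carries 12/12. Service 154; fixed 215; total 369.
Next best feasible plan costs 396.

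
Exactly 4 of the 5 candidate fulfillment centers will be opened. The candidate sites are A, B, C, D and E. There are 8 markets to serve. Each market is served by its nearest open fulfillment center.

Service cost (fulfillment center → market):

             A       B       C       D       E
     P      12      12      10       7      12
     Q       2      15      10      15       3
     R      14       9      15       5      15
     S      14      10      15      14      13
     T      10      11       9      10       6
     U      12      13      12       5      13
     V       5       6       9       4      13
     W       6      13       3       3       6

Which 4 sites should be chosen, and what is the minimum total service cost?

Choose A, B, D and E; total service cost 42.

With exactly 4 open, each market uses its cheapest among the chosen.
{A, B, D, E}: P→D 7, Q→A 2, R→D 5, S→B 10, T→E 6, U→D 5, V→D 4, W→D 3. Service cost 42.
{B, C, D, E}: service cost 43
{A, B, C, D}: service cost 45
Among all 5 size-4 choices, {A, B, D, E} is lowest.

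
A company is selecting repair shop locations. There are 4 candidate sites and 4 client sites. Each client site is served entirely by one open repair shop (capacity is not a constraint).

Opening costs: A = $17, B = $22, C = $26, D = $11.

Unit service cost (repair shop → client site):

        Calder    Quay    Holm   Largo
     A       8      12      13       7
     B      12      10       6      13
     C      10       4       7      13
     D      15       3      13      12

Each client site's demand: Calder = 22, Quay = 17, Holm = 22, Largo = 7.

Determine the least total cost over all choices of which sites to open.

For any fixed open set, each client site goes to its cheapest open site; total = fixed + service.
{A, B, D}: Calder→A 8·22=176, Quay→D 3·17=51, Holm→B 6·22=132, Largo→A 7·7=49. Service 408; fixed 50; total 458.
{A, B, C, D}: service 408 + fixed 76 = 484
{A, C, D}: service 430 + fixed 54 = 484
{D}: service 751 + fixed 11 = 762
No other subset beats 458.

Minimum total cost: 458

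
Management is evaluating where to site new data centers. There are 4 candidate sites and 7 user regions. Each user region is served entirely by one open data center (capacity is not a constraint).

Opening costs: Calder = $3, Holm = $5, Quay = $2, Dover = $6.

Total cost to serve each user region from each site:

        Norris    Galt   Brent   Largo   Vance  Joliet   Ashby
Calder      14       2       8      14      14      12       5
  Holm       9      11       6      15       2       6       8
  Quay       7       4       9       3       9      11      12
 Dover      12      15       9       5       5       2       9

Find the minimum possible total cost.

Minimum total cost: 41

For any fixed open set, each user region goes to its cheapest open site; total = fixed + service.
{Calder, Holm, Quay}: Norris→Quay 7, Galt→Calder 2, Brent→Holm 6, Largo→Quay 3, Vance→Holm 2, Joliet→Holm 6, Ashby→Calder 5. Service 31; fixed 10; total 41.
{Calder, Holm, Quay, Dover}: Norris→Quay 7, Galt→Calder 2, Brent→Holm 6, Largo→Quay 3, Vance→Holm 2, Joliet→Dover 2, Ashby→Calder 5. Service 27; fixed 16; total 43.
{Calder, Quay, Dover}: Norris→Quay 7, Galt→Calder 2, Brent→Calder 8, Largo→Quay 3, Vance→Dover 5, Joliet→Dover 2, Ashby→Calder 5. Service 32; fixed 11; total 43.
{Quay}: service 55 + fixed 2 = 57
No other subset beats 41.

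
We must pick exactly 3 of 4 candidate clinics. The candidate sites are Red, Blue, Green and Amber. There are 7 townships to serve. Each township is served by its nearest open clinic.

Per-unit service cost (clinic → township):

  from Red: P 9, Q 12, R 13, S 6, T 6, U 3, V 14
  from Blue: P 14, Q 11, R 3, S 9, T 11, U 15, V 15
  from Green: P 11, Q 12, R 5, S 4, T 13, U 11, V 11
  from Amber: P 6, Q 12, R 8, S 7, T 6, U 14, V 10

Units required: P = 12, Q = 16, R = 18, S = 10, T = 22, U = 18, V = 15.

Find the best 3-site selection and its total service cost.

Choose Red, Blue and Amber; total service cost 698.

With exactly 3 open, each township uses its cheapest among the chosen.
{Red, Blue, Amber}: P→Amber 6·12=72, Q→Blue 11·16=176, R→Blue 3·18=54, S→Red 6·10=60, T→Red 6·22=132, U→Red 3·18=54, V→Amber 10·15=150. Service cost 698.
{Red, Blue, Green}: service cost 729
{Red, Green, Amber}: service cost 730
Among all 4 size-3 choices, {Red, Blue, Amber} is lowest.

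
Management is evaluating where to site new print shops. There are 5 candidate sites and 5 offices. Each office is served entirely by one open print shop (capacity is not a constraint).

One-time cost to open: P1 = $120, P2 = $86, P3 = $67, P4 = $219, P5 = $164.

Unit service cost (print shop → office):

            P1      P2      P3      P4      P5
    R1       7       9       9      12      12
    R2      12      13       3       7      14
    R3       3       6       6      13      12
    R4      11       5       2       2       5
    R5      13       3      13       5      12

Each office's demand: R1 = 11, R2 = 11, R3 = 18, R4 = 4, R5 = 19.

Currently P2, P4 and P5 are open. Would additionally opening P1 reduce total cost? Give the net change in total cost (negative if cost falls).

No — net change +44 (cost rises by 44).

Current service cost with {P2, P4, P5}: 349.
Adding P1: each office re-picks its cheapest; new service cost 273, saving 76.
Extra fixed cost: 120. Net change = 120 − 76 = 44.
(Totals: 818 → 862.)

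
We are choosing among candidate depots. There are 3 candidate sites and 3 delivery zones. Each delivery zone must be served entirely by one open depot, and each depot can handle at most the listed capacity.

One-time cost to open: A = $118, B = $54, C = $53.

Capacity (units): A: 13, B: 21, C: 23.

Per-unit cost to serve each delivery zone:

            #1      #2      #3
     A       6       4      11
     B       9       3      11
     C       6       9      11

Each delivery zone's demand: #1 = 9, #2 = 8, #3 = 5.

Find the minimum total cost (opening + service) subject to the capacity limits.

Minimum total cost: 234

Open {C}: #1→C 6·9=54, #2→C 9·8=72, #3→C 11·5=55.
Loads: C carries 22/23. Service 181; fixed 53; total 234.
Next best feasible plan costs 240.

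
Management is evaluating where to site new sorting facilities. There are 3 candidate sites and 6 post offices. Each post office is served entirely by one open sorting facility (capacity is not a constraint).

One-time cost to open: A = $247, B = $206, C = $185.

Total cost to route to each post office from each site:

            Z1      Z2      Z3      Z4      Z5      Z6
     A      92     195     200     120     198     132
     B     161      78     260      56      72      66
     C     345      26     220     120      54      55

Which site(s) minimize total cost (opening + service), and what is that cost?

Open B only; minimum total cost 899.

For any fixed open set, each post office goes to its cheapest open site; total = fixed + service.
{B}: Z1→B 161, Z2→B 78, Z3→B 260, Z4→B 56, Z5→B 72, Z6→B 66. Service 693; fixed 206; total 899.
{B, C}: service 572 + fixed 391 = 963
{A, C}: service 547 + fixed 432 = 979
{A, B, C}: Z1→A 92, Z2→C 26, Z3→A 200, Z4→B 56, Z5→C 54, Z6→C 55. Service 483; fixed 638; total 1121.
No other subset beats 899.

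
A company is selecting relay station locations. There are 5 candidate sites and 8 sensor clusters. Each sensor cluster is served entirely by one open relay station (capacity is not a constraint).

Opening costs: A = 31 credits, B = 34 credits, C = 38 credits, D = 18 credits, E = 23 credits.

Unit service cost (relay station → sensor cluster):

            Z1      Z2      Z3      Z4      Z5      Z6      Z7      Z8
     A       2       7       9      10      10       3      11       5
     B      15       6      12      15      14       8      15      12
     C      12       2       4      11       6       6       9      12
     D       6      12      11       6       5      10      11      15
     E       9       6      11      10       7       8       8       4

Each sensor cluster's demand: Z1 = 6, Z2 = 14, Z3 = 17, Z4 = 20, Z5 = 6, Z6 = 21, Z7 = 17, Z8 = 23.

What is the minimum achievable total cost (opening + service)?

For any fixed open set, each sensor cluster goes to its cheapest open site; total = fixed + service.
{A, C, D, E}: Z1→A 2·6=12, Z2→C 2·14=28, Z3→C 4·17=68, Z4→D 6·20=120, Z5→D 5·6=30, Z6→A 3·21=63, Z7→E 8·17=136, Z8→E 4·23=92. Service 549; fixed 110; total 659.
{A, C, D}: service 589 + fixed 87 = 676
{A, B, C, D, E}: service 549 + fixed 144 = 693
{D}: Z1→D 6·6=36, Z2→D 12·14=168, Z3→D 11·17=187, Z4→D 6·20=120, Z5→D 5·6=30, Z6→D 10·21=210, Z7→D 11·17=187, Z8→D 15·23=345. Service 1283; fixed 18; total 1301.
No other subset beats 659.

Minimum total cost: 659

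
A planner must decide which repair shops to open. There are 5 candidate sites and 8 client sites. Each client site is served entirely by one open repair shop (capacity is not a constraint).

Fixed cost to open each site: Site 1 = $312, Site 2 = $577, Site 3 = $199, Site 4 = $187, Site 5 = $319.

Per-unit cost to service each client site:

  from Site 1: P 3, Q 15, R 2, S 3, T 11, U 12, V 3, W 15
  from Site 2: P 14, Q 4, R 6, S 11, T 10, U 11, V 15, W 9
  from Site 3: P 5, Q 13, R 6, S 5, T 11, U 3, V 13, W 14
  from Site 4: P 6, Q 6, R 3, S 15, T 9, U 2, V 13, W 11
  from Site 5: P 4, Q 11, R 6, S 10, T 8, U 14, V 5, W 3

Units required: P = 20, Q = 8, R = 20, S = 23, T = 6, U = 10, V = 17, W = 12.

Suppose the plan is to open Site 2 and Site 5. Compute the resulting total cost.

Each client site is assigned to its cheapest site among the open ones.
{Site 2, Site 5}: P→Site 5 4·20=80, Q→Site 2 4·8=32, R→Site 2 6·20=120, S→Site 5 10·23=230, T→Site 5 8·6=48, U→Site 2 11·10=110, V→Site 5 5·17=85, W→Site 5 3·12=36. Service 741; fixed 896; total 1637.

Total cost: 1637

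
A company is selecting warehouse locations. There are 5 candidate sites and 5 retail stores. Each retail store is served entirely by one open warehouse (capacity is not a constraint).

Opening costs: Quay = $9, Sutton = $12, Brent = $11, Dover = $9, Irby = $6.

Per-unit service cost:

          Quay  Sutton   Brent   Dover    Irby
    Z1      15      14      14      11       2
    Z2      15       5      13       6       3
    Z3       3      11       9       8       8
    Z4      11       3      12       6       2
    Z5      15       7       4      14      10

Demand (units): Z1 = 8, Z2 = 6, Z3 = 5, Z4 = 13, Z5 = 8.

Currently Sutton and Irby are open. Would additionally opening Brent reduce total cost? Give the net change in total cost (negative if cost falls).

Yes — net change −13 (cost falls by 13).

Current service cost with {Sutton, Irby}: 156.
Adding Brent: each retail store re-picks its cheapest; new service cost 132, saving 24.
Extra fixed cost: 11. Net change = 11 − 24 = -13.
(Totals: 174 → 161.)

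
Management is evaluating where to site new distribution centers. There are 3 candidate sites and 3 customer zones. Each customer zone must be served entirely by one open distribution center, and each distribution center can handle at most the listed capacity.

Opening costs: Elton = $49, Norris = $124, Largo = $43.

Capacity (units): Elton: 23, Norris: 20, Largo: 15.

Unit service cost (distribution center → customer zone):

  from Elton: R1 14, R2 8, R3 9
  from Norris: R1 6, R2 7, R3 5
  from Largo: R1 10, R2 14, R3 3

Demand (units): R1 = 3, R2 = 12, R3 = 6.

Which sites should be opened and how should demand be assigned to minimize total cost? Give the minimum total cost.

Open {Elton, Largo}: R1→Largo 10·3=30, R2→Elton 8·12=96, R3→Largo 3·6=18.
Loads: Elton carries 12/23, Largo carries 9/15. Service 144; fixed 92; total 236.
Next best feasible plan costs 241.

Minimum total cost: 236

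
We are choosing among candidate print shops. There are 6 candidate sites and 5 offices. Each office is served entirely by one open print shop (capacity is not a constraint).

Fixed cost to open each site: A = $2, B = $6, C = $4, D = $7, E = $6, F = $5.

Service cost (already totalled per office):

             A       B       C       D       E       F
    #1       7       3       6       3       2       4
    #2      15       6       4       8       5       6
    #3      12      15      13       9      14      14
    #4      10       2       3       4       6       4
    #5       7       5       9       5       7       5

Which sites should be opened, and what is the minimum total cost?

Open C and D; minimum total cost 35.

For any fixed open set, each office goes to its cheapest open site; total = fixed + service.
{C, D}: #1→D 3, #2→C 4, #3→D 9, #4→C 3, #5→D 5. Service 24; fixed 11; total 35.
{A, B}: service 28 + fixed 8 = 36
{D}: #1→D 3, #2→D 8, #3→D 9, #4→D 4, #5→D 5. Service 29; fixed 7; total 36.
{A, B, C, D, E, F}: service 22 + fixed 30 = 52
No other subset beats 35.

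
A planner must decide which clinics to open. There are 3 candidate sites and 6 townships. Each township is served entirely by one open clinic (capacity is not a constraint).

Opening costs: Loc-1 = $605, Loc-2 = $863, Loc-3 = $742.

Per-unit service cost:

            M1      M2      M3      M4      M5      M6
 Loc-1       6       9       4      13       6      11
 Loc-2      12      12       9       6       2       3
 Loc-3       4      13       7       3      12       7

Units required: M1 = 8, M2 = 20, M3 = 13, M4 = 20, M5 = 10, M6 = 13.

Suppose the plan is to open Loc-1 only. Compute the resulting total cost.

Total cost: 1348

Each township is assigned to its cheapest site among the open ones.
{Loc-1}: M1→Loc-1 6·8=48, M2→Loc-1 9·20=180, M3→Loc-1 4·13=52, M4→Loc-1 13·20=260, M5→Loc-1 6·10=60, M6→Loc-1 11·13=143. Service 743; fixed 605; total 1348.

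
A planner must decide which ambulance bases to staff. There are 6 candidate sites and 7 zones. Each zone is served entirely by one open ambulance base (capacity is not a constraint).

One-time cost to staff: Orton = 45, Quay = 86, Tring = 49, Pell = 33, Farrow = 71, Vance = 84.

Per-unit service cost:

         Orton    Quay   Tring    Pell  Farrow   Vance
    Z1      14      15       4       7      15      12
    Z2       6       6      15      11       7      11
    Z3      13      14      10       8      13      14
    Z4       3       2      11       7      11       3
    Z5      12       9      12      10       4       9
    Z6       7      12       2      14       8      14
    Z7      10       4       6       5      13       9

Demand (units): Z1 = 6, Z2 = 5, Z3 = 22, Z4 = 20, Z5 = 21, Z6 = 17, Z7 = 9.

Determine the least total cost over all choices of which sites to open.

For any fixed open set, each zone goes to its cheapest open site; total = fixed + service.
{Orton, Tring, Pell, Farrow}: Z1→Tring 4·6=24, Z2→Orton 6·5=30, Z3→Pell 8·22=176, Z4→Orton 3·20=60, Z5→Farrow 4·21=84, Z6→Tring 2·17=34, Z7→Pell 5·9=45. Service 453; fixed 198; total 651.
{Quay, Tring, Pell, Farrow}: Z1→Tring 4·6=24, Z2→Quay 6·5=30, Z3→Pell 8·22=176, Z4→Quay 2·20=40, Z5→Farrow 4·21=84, Z6→Tring 2·17=34, Z7→Quay 4·9=36. Service 424; fixed 239; total 663.
{Orton, Tring, Farrow}: service 506 + fixed 165 = 671
{Orton, Quay, Tring, Pell, Farrow, Vance}: service 424 + fixed 368 = 792
No other subset beats 651.

Minimum total cost: 651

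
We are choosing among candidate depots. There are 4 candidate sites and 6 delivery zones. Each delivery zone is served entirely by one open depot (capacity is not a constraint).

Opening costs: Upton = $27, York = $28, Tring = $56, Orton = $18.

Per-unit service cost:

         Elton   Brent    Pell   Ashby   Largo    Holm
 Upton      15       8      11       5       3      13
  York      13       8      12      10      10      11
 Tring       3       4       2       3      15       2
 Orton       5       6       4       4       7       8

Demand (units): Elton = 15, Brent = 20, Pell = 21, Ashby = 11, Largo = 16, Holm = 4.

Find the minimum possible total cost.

For any fixed open set, each delivery zone goes to its cheapest open site; total = fixed + service.
{Upton, Tring}: Elton→Tring 3·15=45, Brent→Tring 4·20=80, Pell→Tring 2·21=42, Ashby→Tring 3·11=33, Largo→Upton 3·16=48, Holm→Tring 2·4=8. Service 256; fixed 83; total 339.
{Upton, Tring, Orton}: Elton→Tring 3·15=45, Brent→Tring 4·20=80, Pell→Tring 2·21=42, Ashby→Tring 3·11=33, Largo→Upton 3·16=48, Holm→Tring 2·4=8. Service 256; fixed 101; total 357.
{Upton, York, Tring}: Elton→Tring 3·15=45, Brent→Tring 4·20=80, Pell→Tring 2·21=42, Ashby→Tring 3·11=33, Largo→Upton 3·16=48, Holm→Tring 2·4=8. Service 256; fixed 111; total 367.
{Upton, York, Tring, Orton}: service 256 + fixed 129 = 385
No other subset beats 339.

Minimum total cost: 339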